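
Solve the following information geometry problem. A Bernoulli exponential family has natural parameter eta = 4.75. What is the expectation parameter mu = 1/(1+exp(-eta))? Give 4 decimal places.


Dual coordinate (expectation parameter) for Bernoulli:
mu = 1/(1+exp(-eta)).
eta = 4.75.
exp(-eta) = exp(-4.75) = 0.008652.
mu = 1/(1+0.008652) = 0.9914

0.9914


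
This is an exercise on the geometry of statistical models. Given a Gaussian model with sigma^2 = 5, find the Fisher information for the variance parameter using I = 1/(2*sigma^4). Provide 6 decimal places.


Fisher information for variance: I(sigma^2) = 1/(2*sigma^4).
sigma^2 = 5, so sigma^4 = 25.
I = 1/(2*25) = 1/50 = 0.020000

0.020000


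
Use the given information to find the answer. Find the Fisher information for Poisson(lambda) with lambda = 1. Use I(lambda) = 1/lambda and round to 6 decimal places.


Fisher information for Poisson: I(lambda) = 1/lambda.
lambda = 1.
I(lambda) = 1/1 = 1.000000

1.000000


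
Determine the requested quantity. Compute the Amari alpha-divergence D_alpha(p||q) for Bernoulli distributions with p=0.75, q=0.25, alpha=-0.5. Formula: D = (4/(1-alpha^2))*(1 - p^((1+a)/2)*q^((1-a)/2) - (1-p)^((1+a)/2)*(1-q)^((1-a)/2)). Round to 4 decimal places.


Amari alpha-divergence:
D = (4/(1-alpha^2))*(1 - p^((1+a)/2)*q^((1-a)/2) - (1-p)^((1+a)/2)*(1-q)^((1-a)/2)).
alpha = -0.5, p = 0.75, q = 0.25.
e1 = (1+alpha)/2 = 0.25, e2 = (1-alpha)/2 = 0.75.
t1 = p^e1 * q^e2 = 0.75^0.25 * 0.25^0.75 = 0.329019.
t2 = (1-p)^e1 * (1-q)^e2 = 0.25^0.25 * 0.75^0.75 = 0.569877.
4/(1-alpha^2) = 5.333333.
D = 5.333333*(1 - 0.329019 - 0.569877) = 0.5392

0.5392


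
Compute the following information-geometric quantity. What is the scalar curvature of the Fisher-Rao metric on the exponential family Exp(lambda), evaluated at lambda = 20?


This family has a single free parameter, so its statistical manifold
is 1-dimensional. The Riemann curvature tensor of any 1-dimensional
Riemannian manifold vanishes identically, so R = 0.

0


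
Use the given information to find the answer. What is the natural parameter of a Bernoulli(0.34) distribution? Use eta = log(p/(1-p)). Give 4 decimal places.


Natural parameter for Bernoulli: eta = log(p/(1-p)).
p = 0.34, 1-p = 0.66.
p/(1-p) = 0.515152.
eta = log(0.515152) = -0.6633

-0.6633


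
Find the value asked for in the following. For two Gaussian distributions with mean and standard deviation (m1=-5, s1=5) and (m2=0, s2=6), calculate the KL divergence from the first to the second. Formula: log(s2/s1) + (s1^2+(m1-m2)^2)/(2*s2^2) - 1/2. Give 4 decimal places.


KL divergence between normal distributions:
KL = log(s2/s1) + (s1^2 + (m1-m2)^2)/(2*s2^2) - 1/2.
log(6/5) = 0.182322.
(5^2 + (-5-0)^2)/(2*6^2) = (25 + 25)/72 = 0.694444.
KL = 0.182322 + 0.694444 - 0.5 = 0.3768

0.3768


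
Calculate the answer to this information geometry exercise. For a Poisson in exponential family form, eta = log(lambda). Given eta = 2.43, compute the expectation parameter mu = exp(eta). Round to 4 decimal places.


Expectation parameter for Poisson exponential family:
mu = exp(eta).
eta = 2.43.
mu = exp(2.43) = 11.3589

11.3589


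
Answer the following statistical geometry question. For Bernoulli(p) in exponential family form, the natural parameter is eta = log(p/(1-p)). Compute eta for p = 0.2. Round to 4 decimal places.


Natural parameter for Bernoulli: eta = log(p/(1-p)).
p = 0.2, 1-p = 0.8.
p/(1-p) = 0.25.
eta = log(0.25) = -1.3863

-1.3863


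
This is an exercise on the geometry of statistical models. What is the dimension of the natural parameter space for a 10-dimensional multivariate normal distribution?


Exponential family dimension calculation:
For 10-dim MVN: mean has 10 params, covariance has 10*11/2 = 55 unique entries.
Total dim = 10 + 55 = 65.

65


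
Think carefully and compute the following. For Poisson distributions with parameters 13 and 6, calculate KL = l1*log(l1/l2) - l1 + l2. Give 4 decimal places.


KL divergence for Poisson:
KL = l1*log(l1/l2) - l1 + l2.
l1 = 13, l2 = 6.
log(13/6) = 0.77319.
l1*log(l1/l2) = 13 * 0.77319 = 10.051469.
KL = 10.051469 - 13 + 6 = 3.0515

3.0515


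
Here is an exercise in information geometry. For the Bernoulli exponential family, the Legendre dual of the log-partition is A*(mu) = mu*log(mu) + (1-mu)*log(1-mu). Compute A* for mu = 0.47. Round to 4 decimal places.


Legendre transform for Bernoulli:
A*(mu) = mu*log(mu) + (1-mu)*log(1-mu).
mu = 0.47, 1-mu = 0.53.
mu*log(mu) = 0.47*log(0.47) = -0.354861.
(1-mu)*log(1-mu) = 0.53*log(0.53) = -0.336485.
A* = -0.354861 + -0.336485 = -0.6913

-0.6913


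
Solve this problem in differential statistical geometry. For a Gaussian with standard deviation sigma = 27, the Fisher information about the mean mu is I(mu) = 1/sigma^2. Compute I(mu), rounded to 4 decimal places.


The Fisher information for the mean of a normal distribution is I(mu) = 1/sigma^2.
sigma = 27, so sigma^2 = 729.
I(mu) = 1/729 = 0.0014

0.0014


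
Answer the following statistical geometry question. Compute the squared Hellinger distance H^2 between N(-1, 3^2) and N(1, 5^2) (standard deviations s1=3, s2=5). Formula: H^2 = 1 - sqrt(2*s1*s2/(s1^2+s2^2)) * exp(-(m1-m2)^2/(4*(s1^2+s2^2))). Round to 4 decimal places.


Squared Hellinger distance for Gaussians:
H^2 = 1 - sqrt(2*s1*s2/(s1^2+s2^2)) * exp(-(m1-m2)^2/(4*(s1^2+s2^2))).
s1^2 = 9, s2^2 = 25, s1^2+s2^2 = 34.
sqrt(2*3*5/(34)) = 0.939336.
(m1-m2)^2 = (-2)^2 = 4.
exp(-4/(4*34)) = exp(-0.029412) = 0.971017.
H^2 = 1 - 0.939336*0.971017 = 0.0879

0.0879


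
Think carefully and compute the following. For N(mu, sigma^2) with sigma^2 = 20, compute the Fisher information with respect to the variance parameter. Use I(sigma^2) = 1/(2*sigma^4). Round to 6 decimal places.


Fisher information for variance: I(sigma^2) = 1/(2*sigma^4).
sigma^2 = 20, so sigma^4 = 400.
I = 1/(2*400) = 1/800 = 0.001250

0.001250


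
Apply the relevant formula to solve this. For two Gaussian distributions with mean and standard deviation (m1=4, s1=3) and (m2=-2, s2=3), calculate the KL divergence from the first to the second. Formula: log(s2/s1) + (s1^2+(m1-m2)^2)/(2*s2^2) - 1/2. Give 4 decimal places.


KL divergence between normal distributions:
KL = log(s2/s1) + (s1^2 + (m1-m2)^2)/(2*s2^2) - 1/2.
log(3/3) = 0.0.
(3^2 + (4--2)^2)/(2*3^2) = (9 + 36)/18 = 2.5.
KL = 0.0 + 2.5 - 0.5 = 2.0000

2.0000


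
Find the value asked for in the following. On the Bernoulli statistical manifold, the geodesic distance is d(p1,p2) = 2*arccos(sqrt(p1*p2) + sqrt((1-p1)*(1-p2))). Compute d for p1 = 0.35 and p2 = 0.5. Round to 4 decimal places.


Geodesic distance on Bernoulli manifold:
d(p1,p2) = 2*arccos(sqrt(p1*p2) + sqrt((1-p1)*(1-p2))).
sqrt(p1*p2) = sqrt(0.35*0.5) = 0.41833.
sqrt((1-p1)*(1-p2)) = sqrt(0.65*0.5) = 0.570088.
arg = 0.41833 + 0.570088 = 0.988418.
d = 2*arccos(0.988418) = 0.3047

0.3047


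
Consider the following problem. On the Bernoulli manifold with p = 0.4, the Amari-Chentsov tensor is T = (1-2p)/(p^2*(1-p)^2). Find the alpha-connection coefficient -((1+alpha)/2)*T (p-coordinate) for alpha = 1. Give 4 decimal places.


Skewness (Amari-Chentsov) tensor: T = (1-2p)/(p^2*(1-p)^2).
p = 0.4, 1-2p = 0.2, p^2 = 0.16, (1-p)^2 = 0.36.
T = 0.2/(0.16 * 0.36) = 3.472222.
In the p-coordinate, Gamma^(alpha) = Gamma^(0) - (alpha/2)*T with Gamma^(0) = (1/2)*g'(p) = -T/2,
so Gamma^(alpha) = -((1+alpha)/2)*T.
alpha = 1, -(1+alpha)/2 = -1.0.
Gamma = -1.0 * 3.472222 = -3.4722

-3.4722


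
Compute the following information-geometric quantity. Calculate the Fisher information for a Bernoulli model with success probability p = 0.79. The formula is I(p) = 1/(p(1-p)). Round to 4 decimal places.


For Bernoulli(p), Fisher information is I(p) = 1/(p*(1-p)).
p = 0.79, 1-p = 0.21.
p*(1-p) = 0.1659.
I(p) = 1/0.1659 = 6.0277

6.0277


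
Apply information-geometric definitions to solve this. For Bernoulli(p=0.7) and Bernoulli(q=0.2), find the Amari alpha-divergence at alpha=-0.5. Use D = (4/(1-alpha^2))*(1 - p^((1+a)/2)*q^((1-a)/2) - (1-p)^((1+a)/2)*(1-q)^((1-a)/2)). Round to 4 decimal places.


Amari alpha-divergence:
D = (4/(1-alpha^2))*(1 - p^((1+a)/2)*q^((1-a)/2) - (1-p)^((1+a)/2)*(1-q)^((1-a)/2)).
alpha = -0.5, p = 0.7, q = 0.2.
e1 = (1+alpha)/2 = 0.25, e2 = (1-alpha)/2 = 0.75.
t1 = p^e1 * q^e2 = 0.7^0.25 * 0.2^0.75 = 0.273556.
t2 = (1-p)^e1 * (1-q)^e2 = 0.3^0.25 * 0.8^0.75 = 0.626034.
4/(1-alpha^2) = 5.333333.
D = 5.333333*(1 - 0.273556 - 0.626034) = 0.5355

0.5355


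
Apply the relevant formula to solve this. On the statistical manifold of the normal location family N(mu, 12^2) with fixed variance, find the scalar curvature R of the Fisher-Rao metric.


This family has a single free parameter, so its statistical manifold
is 1-dimensional. The Riemann curvature tensor of any 1-dimensional
Riemannian manifold vanishes identically, so R = 0.

0


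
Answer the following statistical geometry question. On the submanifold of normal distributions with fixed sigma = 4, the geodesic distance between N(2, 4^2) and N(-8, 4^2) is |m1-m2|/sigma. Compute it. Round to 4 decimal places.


On the fixed-variance normal subfamily, geodesic distance = |m1-m2|/sigma.
|2 - -8| = 10.
sigma = 4.
d = 10/4 = 2.5000

2.5000


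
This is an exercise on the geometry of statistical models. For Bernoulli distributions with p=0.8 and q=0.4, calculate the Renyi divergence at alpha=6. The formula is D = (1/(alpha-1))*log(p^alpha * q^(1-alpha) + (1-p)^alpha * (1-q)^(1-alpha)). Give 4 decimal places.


Renyi divergence of order alpha between Bernoulli distributions:
D = (1/(alpha-1))*log(p^alpha * q^(1-alpha) + (1-p)^alpha * (1-q)^(1-alpha)).
alpha = 6, p = 0.8, q = 0.4.
p^alpha * q^(1-alpha) = 0.8^6 * 0.4^-5 = 25.6.
(1-p)^alpha * (1-q)^(1-alpha) = 0.2^6 * 0.6^-5 = 0.000823.
sum = 25.6 + 0.000823 = 25.600823.
D = (1/5)*log(25.600823) = 0.6485

0.6485


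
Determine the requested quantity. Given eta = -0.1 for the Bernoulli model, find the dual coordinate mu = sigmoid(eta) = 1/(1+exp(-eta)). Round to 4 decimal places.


Dual coordinate (expectation parameter) for Bernoulli:
mu = 1/(1+exp(-eta)).
eta = -0.1.
exp(-eta) = exp(0.1) = 1.105171.
mu = 1/(1+1.105171) = 0.4750

0.4750


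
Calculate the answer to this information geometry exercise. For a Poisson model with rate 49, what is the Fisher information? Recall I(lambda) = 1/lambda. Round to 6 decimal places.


Fisher information for Poisson: I(lambda) = 1/lambda.
lambda = 49.
I(lambda) = 1/49 = 0.020408

0.020408


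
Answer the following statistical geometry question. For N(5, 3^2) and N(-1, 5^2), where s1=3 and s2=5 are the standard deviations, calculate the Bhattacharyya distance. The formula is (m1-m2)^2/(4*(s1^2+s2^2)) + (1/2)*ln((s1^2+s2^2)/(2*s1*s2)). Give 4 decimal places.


Bhattacharyya distance between two Gaussians:
DB = (m1-m2)^2/(4*(s1^2+s2^2)) + (1/2)*ln((s1^2+s2^2)/(2*s1*s2)).
(m1-m2)^2 = (6)^2 = 36.
s1^2+s2^2 = 9 + 25 = 34.
term1 = 36/136 = 0.264706.
term2 = 0.5*ln(34/30.0) = 0.062582.
DB = 0.264706 + 0.062582 = 0.3273

0.3273


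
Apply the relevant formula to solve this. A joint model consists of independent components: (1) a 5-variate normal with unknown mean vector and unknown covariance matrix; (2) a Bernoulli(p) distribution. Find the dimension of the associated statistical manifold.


The dimension of a statistical manifold equals the number of free
(independent) real parameters of the model. For a product of independent
blocks the parameter counts add.
- 5-variate normal: 5 (mean) + 5*6/2 = 15 (symmetric covariance) = 20.
- Bernoulli (p): 1.
Total = 20 + 1 = 21.
Dimension = 21

21


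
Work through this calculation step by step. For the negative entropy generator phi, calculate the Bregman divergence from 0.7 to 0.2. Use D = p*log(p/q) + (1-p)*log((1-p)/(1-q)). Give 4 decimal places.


Bregman divergence with negative entropy generator:
D = p*log(p/q) + (1-p)*log((1-p)/(1-q)).
p = 0.7, q = 0.2.
p*log(p/q) = 0.7*log(0.7/0.2) = 0.876934.
(1-p)*log((1-p)/(1-q)) = 0.3*log(0.3/0.8) = -0.294249.
D = 0.876934 + -0.294249 = 0.5827

0.5827


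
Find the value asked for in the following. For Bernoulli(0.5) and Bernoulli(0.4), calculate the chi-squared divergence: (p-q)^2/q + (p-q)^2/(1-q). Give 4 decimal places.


Chi-squared divergence between Bernoulli distributions:
chi^2 = (p-q)^2/q + (p-q)^2/(1-q).
p = 0.5, q = 0.4, p-q = 0.1.
(p-q)^2 = 0.01.
term1 = 0.01/0.4 = 0.025.
term2 = 0.01/0.6 = 0.016667.
chi^2 = 0.025 + 0.016667 = 0.0417

0.0417


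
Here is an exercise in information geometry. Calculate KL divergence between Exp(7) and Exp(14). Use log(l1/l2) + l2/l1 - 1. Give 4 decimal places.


KL divergence for exponential family:
KL = log(l1/l2) + l2/l1 - 1.
log(7/14) = -0.693147.
14/7 = 2.0.
KL = -0.693147 + 2.0 - 1 = 0.3069

0.3069


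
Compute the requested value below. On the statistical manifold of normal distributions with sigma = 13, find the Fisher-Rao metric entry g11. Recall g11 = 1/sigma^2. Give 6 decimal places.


For the 2-parameter normal family, the Fisher metric has:
  g11 = 1/sigma^2, g22 = 2/sigma^2.
sigma = 13, sigma^2 = 169.
g11 = 0.005917

0.005917


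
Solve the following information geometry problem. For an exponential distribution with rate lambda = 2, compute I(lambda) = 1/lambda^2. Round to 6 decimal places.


Fisher information for exponential: I(lambda) = 1/lambda^2.
lambda = 2, lambda^2 = 4.
I = 1/4 = 0.250000

0.250000


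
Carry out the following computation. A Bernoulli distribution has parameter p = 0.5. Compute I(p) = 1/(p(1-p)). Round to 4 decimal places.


For Bernoulli(p), Fisher information is I(p) = 1/(p*(1-p)).
p = 0.5, 1-p = 0.5.
p*(1-p) = 0.25.
I(p) = 1/0.25 = 4.0000

4.0000


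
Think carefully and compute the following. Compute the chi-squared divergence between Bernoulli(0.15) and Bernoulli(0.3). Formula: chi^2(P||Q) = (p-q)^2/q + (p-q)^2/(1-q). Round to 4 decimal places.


Chi-squared divergence between Bernoulli distributions:
chi^2 = (p-q)^2/q + (p-q)^2/(1-q).
p = 0.15, q = 0.3, p-q = -0.15.
(p-q)^2 = 0.0225.
term1 = 0.0225/0.3 = 0.075.
term2 = 0.0225/0.7 = 0.032143.
chi^2 = 0.075 + 0.032143 = 0.1071

0.1071


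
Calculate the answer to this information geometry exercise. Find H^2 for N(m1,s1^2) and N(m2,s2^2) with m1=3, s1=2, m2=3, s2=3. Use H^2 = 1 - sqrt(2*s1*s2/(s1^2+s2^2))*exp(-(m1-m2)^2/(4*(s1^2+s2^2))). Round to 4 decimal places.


Squared Hellinger distance for Gaussians:
H^2 = 1 - sqrt(2*s1*s2/(s1^2+s2^2)) * exp(-(m1-m2)^2/(4*(s1^2+s2^2))).
s1^2 = 4, s2^2 = 9, s1^2+s2^2 = 13.
sqrt(2*2*3/(13)) = 0.960769.
(m1-m2)^2 = (0)^2 = 0.
exp(-0/(4*13)) = exp(0.0) = 1.0.
H^2 = 1 - 0.960769*1.0 = 0.0392

0.0392


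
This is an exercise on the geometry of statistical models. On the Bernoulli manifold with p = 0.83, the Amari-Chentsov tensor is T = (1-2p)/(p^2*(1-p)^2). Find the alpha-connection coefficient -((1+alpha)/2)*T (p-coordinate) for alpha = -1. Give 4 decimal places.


Skewness (Amari-Chentsov) tensor: T = (1-2p)/(p^2*(1-p)^2).
p = 0.83, 1-2p = -0.66, p^2 = 0.6889, (1-p)^2 = 0.0289.
T = -0.66/(0.6889 * 0.0289) = -33.150487.
In the p-coordinate, Gamma^(alpha) = Gamma^(0) - (alpha/2)*T with Gamma^(0) = (1/2)*g'(p) = -T/2,
so Gamma^(alpha) = -((1+alpha)/2)*T.
alpha = -1, -(1+alpha)/2 = 0.0.
Gamma = 0.0 * -33.150487 = 0.0000

0.0000


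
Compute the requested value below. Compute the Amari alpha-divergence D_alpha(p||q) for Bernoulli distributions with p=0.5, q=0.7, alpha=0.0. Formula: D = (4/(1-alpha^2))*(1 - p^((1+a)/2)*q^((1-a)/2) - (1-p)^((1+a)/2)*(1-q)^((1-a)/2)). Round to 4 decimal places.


Amari alpha-divergence:
D = (4/(1-alpha^2))*(1 - p^((1+a)/2)*q^((1-a)/2) - (1-p)^((1+a)/2)*(1-q)^((1-a)/2)).
alpha = 0.0, p = 0.5, q = 0.7.
e1 = (1+alpha)/2 = 0.5, e2 = (1-alpha)/2 = 0.5.
t1 = p^e1 * q^e2 = 0.5^0.5 * 0.7^0.5 = 0.591608.
t2 = (1-p)^e1 * (1-q)^e2 = 0.5^0.5 * 0.3^0.5 = 0.387298.
4/(1-alpha^2) = 4.0.
D = 4.0*(1 - 0.591608 - 0.387298) = 0.0844

0.0844


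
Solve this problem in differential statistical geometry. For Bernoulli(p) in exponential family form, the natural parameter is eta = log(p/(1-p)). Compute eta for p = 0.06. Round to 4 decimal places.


Natural parameter for Bernoulli: eta = log(p/(1-p)).
p = 0.06, 1-p = 0.94.
p/(1-p) = 0.06383.
eta = log(0.06383) = -2.7515

-2.7515


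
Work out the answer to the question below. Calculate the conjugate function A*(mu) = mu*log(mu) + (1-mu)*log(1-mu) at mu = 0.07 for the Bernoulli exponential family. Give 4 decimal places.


Legendre transform for Bernoulli:
A*(mu) = mu*log(mu) + (1-mu)*log(1-mu).
mu = 0.07, 1-mu = 0.93.
mu*log(mu) = 0.07*log(0.07) = -0.186148.
(1-mu)*log(1-mu) = 0.93*log(0.93) = -0.067491.
A* = -0.186148 + -0.067491 = -0.2536

-0.2536


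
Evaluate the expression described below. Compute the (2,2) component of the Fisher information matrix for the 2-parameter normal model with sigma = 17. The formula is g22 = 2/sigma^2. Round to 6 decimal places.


For the 2-parameter normal family, the Fisher metric has:
  g11 = 1/sigma^2, g22 = 2/sigma^2.
sigma = 17, sigma^2 = 289.
g22 = 0.006920

0.006920


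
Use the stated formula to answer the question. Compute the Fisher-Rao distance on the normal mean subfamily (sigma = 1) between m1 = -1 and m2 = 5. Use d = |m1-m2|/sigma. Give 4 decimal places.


On the fixed-variance normal subfamily, geodesic distance = |m1-m2|/sigma.
|-1 - 5| = 6.
sigma = 1.
d = 6/1 = 6.0000

6.0000


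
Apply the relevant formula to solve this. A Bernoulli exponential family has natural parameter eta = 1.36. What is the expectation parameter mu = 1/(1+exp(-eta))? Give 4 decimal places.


Dual coordinate (expectation parameter) for Bernoulli:
mu = 1/(1+exp(-eta)).
eta = 1.36.
exp(-eta) = exp(-1.36) = 0.256661.
mu = 1/(1+0.256661) = 0.7958

0.7958


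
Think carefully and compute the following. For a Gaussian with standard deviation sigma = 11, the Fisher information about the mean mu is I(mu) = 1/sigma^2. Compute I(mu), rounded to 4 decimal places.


The Fisher information for the mean of a normal distribution is I(mu) = 1/sigma^2.
sigma = 11, so sigma^2 = 121.
I(mu) = 1/121 = 0.0083

0.0083


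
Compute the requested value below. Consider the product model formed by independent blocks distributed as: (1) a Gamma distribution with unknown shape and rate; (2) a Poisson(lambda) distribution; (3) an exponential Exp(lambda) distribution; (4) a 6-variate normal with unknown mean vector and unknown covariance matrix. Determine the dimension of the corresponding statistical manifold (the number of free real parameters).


The dimension of a statistical manifold equals the number of free
(independent) real parameters of the model. For a product of independent
blocks the parameter counts add.
- Gamma (shape, rate): 2.
- Poisson (lambda): 1.
- exponential (lambda): 1.
- 6-variate normal: 6 (mean) + 6*7/2 = 21 (symmetric covariance) = 27.
Total = 2 + 1 + 1 + 27 = 31.
Dimension = 31

31


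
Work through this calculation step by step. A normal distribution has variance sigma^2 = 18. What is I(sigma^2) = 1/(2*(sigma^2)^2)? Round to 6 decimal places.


Fisher information for variance: I(sigma^2) = 1/(2*sigma^4).
sigma^2 = 18, so sigma^4 = 324.
I = 1/(2*324) = 1/648 = 0.001543

0.001543


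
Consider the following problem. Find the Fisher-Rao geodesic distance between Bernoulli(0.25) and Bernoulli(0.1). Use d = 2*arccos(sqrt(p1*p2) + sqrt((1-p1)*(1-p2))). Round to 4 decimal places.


Geodesic distance on Bernoulli manifold:
d(p1,p2) = 2*arccos(sqrt(p1*p2) + sqrt((1-p1)*(1-p2))).
sqrt(p1*p2) = sqrt(0.25*0.1) = 0.158114.
sqrt((1-p1)*(1-p2)) = sqrt(0.75*0.9) = 0.821584.
arg = 0.158114 + 0.821584 = 0.979698.
d = 2*arccos(0.979698) = 0.4037

0.4037


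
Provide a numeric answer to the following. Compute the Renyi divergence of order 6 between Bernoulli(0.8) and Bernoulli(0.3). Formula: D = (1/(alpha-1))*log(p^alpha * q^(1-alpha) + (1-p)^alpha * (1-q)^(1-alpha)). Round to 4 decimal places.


Renyi divergence of order alpha between Bernoulli distributions:
D = (1/(alpha-1))*log(p^alpha * q^(1-alpha) + (1-p)^alpha * (1-q)^(1-alpha)).
alpha = 6, p = 0.8, q = 0.3.
p^alpha * q^(1-alpha) = 0.8^6 * 0.3^-5 = 107.878189.
(1-p)^alpha * (1-q)^(1-alpha) = 0.2^6 * 0.7^-5 = 0.000381.
sum = 107.878189 + 0.000381 = 107.87857.
D = (1/5)*log(107.87857) = 0.9362

0.9362


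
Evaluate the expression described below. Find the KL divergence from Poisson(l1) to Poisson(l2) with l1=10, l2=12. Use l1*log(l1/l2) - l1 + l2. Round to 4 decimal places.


KL divergence for Poisson:
KL = l1*log(l1/l2) - l1 + l2.
l1 = 10, l2 = 12.
log(10/12) = -0.182322.
l1*log(l1/l2) = 10 * -0.182322 = -1.823216.
KL = -1.823216 - 10 + 12 = 0.1768

0.1768


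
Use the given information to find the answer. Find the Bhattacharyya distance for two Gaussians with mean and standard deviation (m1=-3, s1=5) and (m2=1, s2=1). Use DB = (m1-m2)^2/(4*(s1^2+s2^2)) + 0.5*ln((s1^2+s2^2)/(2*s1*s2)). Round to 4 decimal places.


Bhattacharyya distance between two Gaussians:
DB = (m1-m2)^2/(4*(s1^2+s2^2)) + (1/2)*ln((s1^2+s2^2)/(2*s1*s2)).
(m1-m2)^2 = (-4)^2 = 16.
s1^2+s2^2 = 25 + 1 = 26.
term1 = 16/104 = 0.153846.
term2 = 0.5*ln(26/10.0) = 0.477756.
DB = 0.153846 + 0.477756 = 0.6316

0.6316


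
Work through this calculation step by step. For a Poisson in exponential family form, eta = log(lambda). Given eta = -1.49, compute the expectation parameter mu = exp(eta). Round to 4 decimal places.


Expectation parameter for Poisson exponential family:
mu = exp(eta).
eta = -1.49.
mu = exp(-1.49) = 0.2254

0.2254


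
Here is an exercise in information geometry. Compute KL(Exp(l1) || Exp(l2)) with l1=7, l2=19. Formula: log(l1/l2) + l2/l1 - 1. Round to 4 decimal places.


KL divergence for exponential family:
KL = log(l1/l2) + l2/l1 - 1.
log(7/19) = -0.998529.
19/7 = 2.714286.
KL = -0.998529 + 2.714286 - 1 = 0.7158

0.7158


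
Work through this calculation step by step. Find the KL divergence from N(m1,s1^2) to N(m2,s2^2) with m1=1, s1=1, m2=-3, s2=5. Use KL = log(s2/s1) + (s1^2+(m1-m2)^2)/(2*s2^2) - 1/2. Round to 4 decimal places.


KL divergence between normal distributions:
KL = log(s2/s1) + (s1^2 + (m1-m2)^2)/(2*s2^2) - 1/2.
log(5/1) = 1.609438.
(1^2 + (1--3)^2)/(2*5^2) = (1 + 16)/50 = 0.34.
KL = 1.609438 + 0.34 - 0.5 = 1.4494

1.4494


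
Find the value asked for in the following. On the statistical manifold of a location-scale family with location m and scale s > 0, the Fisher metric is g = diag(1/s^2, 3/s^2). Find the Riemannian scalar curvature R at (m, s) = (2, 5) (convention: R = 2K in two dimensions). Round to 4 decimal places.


The metric has the form g = (A dm^2 + B ds^2)/s^2 with A = 1, B = 3.
Substitute u = sqrt(A/B)*m: g = B*(du^2 + ds^2)/s^2, i.e. B times the
Poincare upper half-plane metric, which has constant Gaussian curvature -1.
Scaling a 2D metric by a constant c divides the Gaussian curvature by c,
so K = -1/B = -1/(3) = -0.3333 everywhere (the point (m, s) = (2, 5) is irrelevant:
the curvature is constant).
Scalar curvature in dimension 2: R = 2K = -2/(3) = -0.6667.

-0.6667


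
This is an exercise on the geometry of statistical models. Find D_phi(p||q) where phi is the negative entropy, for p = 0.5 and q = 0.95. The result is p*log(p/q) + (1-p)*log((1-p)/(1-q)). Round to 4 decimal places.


Bregman divergence with negative entropy generator:
D = p*log(p/q) + (1-p)*log((1-p)/(1-q)).
p = 0.5, q = 0.95.
p*log(p/q) = 0.5*log(0.5/0.95) = -0.320927.
(1-p)*log((1-p)/(1-q)) = 0.5*log(0.5/0.05) = 1.151293.
D = -0.320927 + 1.151293 = 0.8304

0.8304


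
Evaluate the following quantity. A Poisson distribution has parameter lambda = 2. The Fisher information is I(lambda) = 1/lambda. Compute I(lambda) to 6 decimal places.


Fisher information for Poisson: I(lambda) = 1/lambda.
lambda = 2.
I(lambda) = 1/2 = 0.500000

0.500000


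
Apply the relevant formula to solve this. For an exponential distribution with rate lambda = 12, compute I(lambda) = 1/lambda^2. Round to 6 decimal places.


Fisher information for exponential: I(lambda) = 1/lambda^2.
lambda = 12, lambda^2 = 144.
I = 1/144 = 0.006944

0.006944


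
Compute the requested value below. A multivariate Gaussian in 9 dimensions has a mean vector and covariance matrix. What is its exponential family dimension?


Exponential family dimension calculation:
For 9-dim MVN: mean has 9 params, covariance has 9*10/2 = 45 unique entries.
Total dim = 9 + 45 = 54.

54


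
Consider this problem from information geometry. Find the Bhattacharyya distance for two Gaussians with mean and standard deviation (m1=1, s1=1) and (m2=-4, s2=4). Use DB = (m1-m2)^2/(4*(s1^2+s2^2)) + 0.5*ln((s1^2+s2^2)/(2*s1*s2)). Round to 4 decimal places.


Bhattacharyya distance between two Gaussians:
DB = (m1-m2)^2/(4*(s1^2+s2^2)) + (1/2)*ln((s1^2+s2^2)/(2*s1*s2)).
(m1-m2)^2 = (5)^2 = 25.
s1^2+s2^2 = 1 + 16 = 17.
term1 = 25/68 = 0.367647.
term2 = 0.5*ln(17/8.0) = 0.376886.
DB = 0.367647 + 0.376886 = 0.7445

0.7445


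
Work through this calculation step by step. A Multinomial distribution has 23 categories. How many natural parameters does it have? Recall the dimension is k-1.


Exponential family dimension calculation:
For Multinomial with k=23 categories, dim = k-1 = 22.

22


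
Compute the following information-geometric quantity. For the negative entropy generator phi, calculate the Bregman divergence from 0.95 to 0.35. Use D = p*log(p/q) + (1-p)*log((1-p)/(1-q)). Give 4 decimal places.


Bregman divergence with negative entropy generator:
D = p*log(p/q) + (1-p)*log((1-p)/(1-q)).
p = 0.95, q = 0.35.
p*log(p/q) = 0.95*log(0.95/0.35) = 0.948602.
(1-p)*log((1-p)/(1-q)) = 0.05*log(0.05/0.65) = -0.128247.
D = 0.948602 + -0.128247 = 0.8204

0.8204


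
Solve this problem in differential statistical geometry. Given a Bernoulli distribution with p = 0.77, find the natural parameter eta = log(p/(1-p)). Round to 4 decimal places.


Natural parameter for Bernoulli: eta = log(p/(1-p)).
p = 0.77, 1-p = 0.23.
p/(1-p) = 3.347826.
eta = log(3.347826) = 1.2083

1.2083


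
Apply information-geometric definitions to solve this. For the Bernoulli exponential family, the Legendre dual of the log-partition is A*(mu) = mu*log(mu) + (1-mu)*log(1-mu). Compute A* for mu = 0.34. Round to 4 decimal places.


Legendre transform for Bernoulli:
A*(mu) = mu*log(mu) + (1-mu)*log(1-mu).
mu = 0.34, 1-mu = 0.66.
mu*log(mu) = 0.34*log(0.34) = -0.366795.
(1-mu)*log(1-mu) = 0.66*log(0.66) = -0.27424.
A* = -0.366795 + -0.27424 = -0.6410

-0.6410


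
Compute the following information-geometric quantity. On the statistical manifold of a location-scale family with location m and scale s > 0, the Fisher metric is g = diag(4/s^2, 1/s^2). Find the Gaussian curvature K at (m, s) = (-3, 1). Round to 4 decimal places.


The metric has the form g = (A dm^2 + B ds^2)/s^2 with A = 4, B = 1.
Substitute u = sqrt(A/B)*m: g = B*(du^2 + ds^2)/s^2, i.e. B times the
Poincare upper half-plane metric, which has constant Gaussian curvature -1.
Scaling a 2D metric by a constant c divides the Gaussian curvature by c,
so K = -1/B = -1/(1) = -1.0000 everywhere (the point (m, s) = (-3, 1) is irrelevant:
the curvature is constant).
The requested Gaussian curvature is K = -1.0000.

-1.0000


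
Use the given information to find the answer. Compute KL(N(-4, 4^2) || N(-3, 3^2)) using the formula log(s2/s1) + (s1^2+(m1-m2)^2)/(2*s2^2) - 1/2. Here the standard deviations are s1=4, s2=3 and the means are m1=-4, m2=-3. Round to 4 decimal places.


KL divergence between normal distributions:
KL = log(s2/s1) + (s1^2 + (m1-m2)^2)/(2*s2^2) - 1/2.
log(3/4) = -0.287682.
(4^2 + (-4--3)^2)/(2*3^2) = (16 + 1)/18 = 0.944444.
KL = -0.287682 + 0.944444 - 0.5 = 0.1568

0.1568


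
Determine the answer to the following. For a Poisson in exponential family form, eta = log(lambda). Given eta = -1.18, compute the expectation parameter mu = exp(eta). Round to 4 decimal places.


Expectation parameter for Poisson exponential family:
mu = exp(eta).
eta = -1.18.
mu = exp(-1.18) = 0.3073

0.3073


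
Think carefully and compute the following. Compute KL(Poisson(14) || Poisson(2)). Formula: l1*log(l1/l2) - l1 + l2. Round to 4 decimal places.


KL divergence for Poisson:
KL = l1*log(l1/l2) - l1 + l2.
l1 = 14, l2 = 2.
log(14/2) = 1.94591.
l1*log(l1/l2) = 14 * 1.94591 = 27.242742.
KL = 27.242742 - 14 + 2 = 15.2427

15.2427


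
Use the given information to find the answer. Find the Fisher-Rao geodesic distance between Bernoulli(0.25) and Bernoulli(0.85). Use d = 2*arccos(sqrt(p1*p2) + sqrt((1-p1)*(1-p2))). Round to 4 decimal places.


Geodesic distance on Bernoulli manifold:
d(p1,p2) = 2*arccos(sqrt(p1*p2) + sqrt((1-p1)*(1-p2))).
sqrt(p1*p2) = sqrt(0.25*0.85) = 0.460977.
sqrt((1-p1)*(1-p2)) = sqrt(0.75*0.15) = 0.33541.
arg = 0.460977 + 0.33541 = 0.796387.
d = 2*arccos(0.796387) = 1.2990

1.2990


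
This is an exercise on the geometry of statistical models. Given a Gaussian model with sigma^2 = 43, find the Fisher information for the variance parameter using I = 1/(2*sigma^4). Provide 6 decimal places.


Fisher information for variance: I(sigma^2) = 1/(2*sigma^4).
sigma^2 = 43, so sigma^4 = 1849.
I = 1/(2*1849) = 1/3698 = 0.000270

0.000270


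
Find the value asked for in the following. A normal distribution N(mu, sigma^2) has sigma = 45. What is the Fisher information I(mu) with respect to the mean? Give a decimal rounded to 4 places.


The Fisher information for the mean of a normal distribution is I(mu) = 1/sigma^2.
sigma = 45, so sigma^2 = 2025.
I(mu) = 1/2025 = 0.0005

0.0005


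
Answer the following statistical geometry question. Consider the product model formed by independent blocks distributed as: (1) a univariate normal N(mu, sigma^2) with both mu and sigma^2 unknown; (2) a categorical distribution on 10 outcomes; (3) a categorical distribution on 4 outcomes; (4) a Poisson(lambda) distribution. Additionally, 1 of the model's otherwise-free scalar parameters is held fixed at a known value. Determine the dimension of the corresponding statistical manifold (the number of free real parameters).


The dimension of a statistical manifold equals the number of free
(independent) real parameters of the model. For a product of independent
blocks the parameter counts add.
- normal (mu, sigma^2): 2.
- categorical on 10 outcomes (probabilities sum to 1): 10-1 = 9.
- categorical on 4 outcomes (probabilities sum to 1): 4-1 = 3.
- Poisson (lambda): 1.
Total = 2 + 9 + 3 + 1 = 15.
1 parameter(s) fixed at known values: 15 - 1 = 14.
Dimension = 14

14


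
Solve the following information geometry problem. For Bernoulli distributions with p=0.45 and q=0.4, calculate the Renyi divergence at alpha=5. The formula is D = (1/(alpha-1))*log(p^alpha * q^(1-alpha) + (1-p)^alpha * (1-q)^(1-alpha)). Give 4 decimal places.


Renyi divergence of order alpha between Bernoulli distributions:
D = (1/(alpha-1))*log(p^alpha * q^(1-alpha) + (1-p)^alpha * (1-q)^(1-alpha)).
alpha = 5, p = 0.45, q = 0.4.
p^alpha * q^(1-alpha) = 0.45^5 * 0.4^-4 = 0.720813.
(1-p)^alpha * (1-q)^(1-alpha) = 0.55^5 * 0.6^-4 = 0.388337.
sum = 0.720813 + 0.388337 = 1.10915.
D = (1/4)*log(1.10915) = 0.0259

0.0259


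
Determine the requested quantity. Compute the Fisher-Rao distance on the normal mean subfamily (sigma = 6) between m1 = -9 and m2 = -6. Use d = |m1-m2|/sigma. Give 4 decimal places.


On the fixed-variance normal subfamily, geodesic distance = |m1-m2|/sigma.
|-9 - -6| = 3.
sigma = 6.
d = 3/6 = 0.5000

0.5000


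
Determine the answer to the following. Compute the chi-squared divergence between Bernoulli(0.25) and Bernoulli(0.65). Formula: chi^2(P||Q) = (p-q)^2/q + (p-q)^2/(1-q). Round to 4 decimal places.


Chi-squared divergence between Bernoulli distributions:
chi^2 = (p-q)^2/q + (p-q)^2/(1-q).
p = 0.25, q = 0.65, p-q = -0.4.
(p-q)^2 = 0.16.
term1 = 0.16/0.65 = 0.246154.
term2 = 0.16/0.35 = 0.457143.
chi^2 = 0.246154 + 0.457143 = 0.7033

0.7033


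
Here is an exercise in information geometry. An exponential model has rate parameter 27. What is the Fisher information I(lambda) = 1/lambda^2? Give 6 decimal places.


Fisher information for exponential: I(lambda) = 1/lambda^2.
lambda = 27, lambda^2 = 729.
I = 1/729 = 0.001372

0.001372


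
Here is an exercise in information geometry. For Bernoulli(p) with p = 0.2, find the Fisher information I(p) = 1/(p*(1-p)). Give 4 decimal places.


For Bernoulli(p), Fisher information is I(p) = 1/(p*(1-p)).
p = 0.2, 1-p = 0.8.
p*(1-p) = 0.16.
I(p) = 1/0.16 = 6.2500

6.2500


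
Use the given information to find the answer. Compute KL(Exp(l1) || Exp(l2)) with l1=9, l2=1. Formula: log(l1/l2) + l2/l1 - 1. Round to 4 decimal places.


KL divergence for exponential family:
KL = log(l1/l2) + l2/l1 - 1.
log(9/1) = 2.197225.
1/9 = 0.111111.
KL = 2.197225 + 0.111111 - 1 = 1.3083

1.3083


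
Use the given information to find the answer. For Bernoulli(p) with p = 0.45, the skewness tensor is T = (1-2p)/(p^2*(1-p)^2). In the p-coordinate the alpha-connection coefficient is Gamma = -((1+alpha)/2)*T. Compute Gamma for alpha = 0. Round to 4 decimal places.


Skewness (Amari-Chentsov) tensor: T = (1-2p)/(p^2*(1-p)^2).
p = 0.45, 1-2p = 0.1, p^2 = 0.2025, (1-p)^2 = 0.3025.
T = 0.1/(0.2025 * 0.3025) = 1.632486.
In the p-coordinate, Gamma^(alpha) = Gamma^(0) - (alpha/2)*T with Gamma^(0) = (1/2)*g'(p) = -T/2,
so Gamma^(alpha) = -((1+alpha)/2)*T.
alpha = 0, -(1+alpha)/2 = -0.5.
Gamma = -0.5 * 1.632486 = -0.8162

-0.8162


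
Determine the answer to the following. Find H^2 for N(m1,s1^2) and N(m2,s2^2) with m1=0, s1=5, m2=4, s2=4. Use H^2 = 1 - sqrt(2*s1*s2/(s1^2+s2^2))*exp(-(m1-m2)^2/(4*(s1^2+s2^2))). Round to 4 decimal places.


Squared Hellinger distance for Gaussians:
H^2 = 1 - sqrt(2*s1*s2/(s1^2+s2^2)) * exp(-(m1-m2)^2/(4*(s1^2+s2^2))).
s1^2 = 25, s2^2 = 16, s1^2+s2^2 = 41.
sqrt(2*5*4/(41)) = 0.98773.
(m1-m2)^2 = (-4)^2 = 16.
exp(-16/(4*41)) = exp(-0.097561) = 0.907047.
H^2 = 1 - 0.98773*0.907047 = 0.1041

0.1041


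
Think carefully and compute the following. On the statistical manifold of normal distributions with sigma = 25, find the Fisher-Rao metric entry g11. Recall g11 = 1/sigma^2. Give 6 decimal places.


For the 2-parameter normal family, the Fisher metric has:
  g11 = 1/sigma^2, g22 = 2/sigma^2.
sigma = 25, sigma^2 = 625.
g11 = 0.001600

0.001600


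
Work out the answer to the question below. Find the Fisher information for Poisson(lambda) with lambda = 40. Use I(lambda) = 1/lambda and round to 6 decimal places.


Fisher information for Poisson: I(lambda) = 1/lambda.
lambda = 40.
I(lambda) = 1/40 = 0.025000

0.025000


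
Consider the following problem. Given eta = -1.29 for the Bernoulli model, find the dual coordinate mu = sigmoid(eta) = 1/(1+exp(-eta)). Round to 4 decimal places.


Dual coordinate (expectation parameter) for Bernoulli:
mu = 1/(1+exp(-eta)).
eta = -1.29.
exp(-eta) = exp(1.29) = 3.632787.
mu = 1/(1+3.632787) = 0.2159

0.2159


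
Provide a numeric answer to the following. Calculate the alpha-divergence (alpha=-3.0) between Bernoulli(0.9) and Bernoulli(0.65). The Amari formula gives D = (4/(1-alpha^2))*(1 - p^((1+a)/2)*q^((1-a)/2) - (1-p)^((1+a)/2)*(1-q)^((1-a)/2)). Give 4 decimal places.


Amari alpha-divergence:
D = (4/(1-alpha^2))*(1 - p^((1+a)/2)*q^((1-a)/2) - (1-p)^((1+a)/2)*(1-q)^((1-a)/2)).
alpha = -3.0, p = 0.9, q = 0.65.
e1 = (1+alpha)/2 = -1.0, e2 = (1-alpha)/2 = 2.0.
t1 = p^e1 * q^e2 = 0.9^-1.0 * 0.65^2.0 = 0.469444.
t2 = (1-p)^e1 * (1-q)^e2 = 0.1^-1.0 * 0.35^2.0 = 1.225.
4/(1-alpha^2) = -0.5.
D = -0.5*(1 - 0.469444 - 1.225) = 0.3472

0.3472


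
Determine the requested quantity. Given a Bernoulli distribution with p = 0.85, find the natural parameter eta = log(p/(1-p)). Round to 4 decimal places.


Natural parameter for Bernoulli: eta = log(p/(1-p)).
p = 0.85, 1-p = 0.15.
p/(1-p) = 5.666667.
eta = log(5.666667) = 1.7346

1.7346


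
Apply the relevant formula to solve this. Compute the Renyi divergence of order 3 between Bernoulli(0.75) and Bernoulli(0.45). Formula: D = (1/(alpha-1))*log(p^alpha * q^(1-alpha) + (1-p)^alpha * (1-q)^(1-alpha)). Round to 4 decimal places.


Renyi divergence of order alpha between Bernoulli distributions:
D = (1/(alpha-1))*log(p^alpha * q^(1-alpha) + (1-p)^alpha * (1-q)^(1-alpha)).
alpha = 3, p = 0.75, q = 0.45.
p^alpha * q^(1-alpha) = 0.75^3 * 0.45^-2 = 2.083333.
(1-p)^alpha * (1-q)^(1-alpha) = 0.25^3 * 0.55^-2 = 0.051653.
sum = 2.083333 + 0.051653 = 2.134986.
D = (1/2)*log(2.134986) = 0.3792

0.3792


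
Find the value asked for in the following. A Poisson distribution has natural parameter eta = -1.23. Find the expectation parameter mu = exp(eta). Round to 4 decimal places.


Expectation parameter for Poisson exponential family:
mu = exp(eta).
eta = -1.23.
mu = exp(-1.23) = 0.2923

0.2923


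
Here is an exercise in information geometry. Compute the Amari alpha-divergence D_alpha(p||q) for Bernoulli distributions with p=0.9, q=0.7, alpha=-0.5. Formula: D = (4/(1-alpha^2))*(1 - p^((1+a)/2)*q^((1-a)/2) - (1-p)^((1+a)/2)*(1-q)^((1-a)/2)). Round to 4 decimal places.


Amari alpha-divergence:
D = (4/(1-alpha^2))*(1 - p^((1+a)/2)*q^((1-a)/2) - (1-p)^((1+a)/2)*(1-q)^((1-a)/2)).
alpha = -0.5, p = 0.9, q = 0.7.
e1 = (1+alpha)/2 = 0.25, e2 = (1-alpha)/2 = 0.75.
t1 = p^e1 * q^e2 = 0.9^0.25 * 0.7^0.75 = 0.745391.
t2 = (1-p)^e1 * (1-q)^e2 = 0.1^0.25 * 0.3^0.75 = 0.227951.
4/(1-alpha^2) = 5.333333.
D = 5.333333*(1 - 0.745391 - 0.227951) = 0.1422

0.1422


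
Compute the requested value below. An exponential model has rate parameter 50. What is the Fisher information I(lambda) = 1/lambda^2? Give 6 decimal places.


Fisher information for exponential: I(lambda) = 1/lambda^2.
lambda = 50, lambda^2 = 2500.
I = 1/2500 = 0.000400

0.000400


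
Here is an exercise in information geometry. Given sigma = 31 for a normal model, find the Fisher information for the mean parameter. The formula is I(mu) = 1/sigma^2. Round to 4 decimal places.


The Fisher information for the mean of a normal distribution is I(mu) = 1/sigma^2.
sigma = 31, so sigma^2 = 961.
I(mu) = 1/961 = 0.0010

0.0010


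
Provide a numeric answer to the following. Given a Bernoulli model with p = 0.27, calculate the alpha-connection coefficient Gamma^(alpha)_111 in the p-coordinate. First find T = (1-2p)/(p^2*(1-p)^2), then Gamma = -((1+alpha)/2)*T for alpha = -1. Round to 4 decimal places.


Skewness (Amari-Chentsov) tensor: T = (1-2p)/(p^2*(1-p)^2).
p = 0.27, 1-2p = 0.46, p^2 = 0.0729, (1-p)^2 = 0.5329.
T = 0.46/(0.0729 * 0.5329) = 11.840896.
In the p-coordinate, Gamma^(alpha) = Gamma^(0) - (alpha/2)*T with Gamma^(0) = (1/2)*g'(p) = -T/2,
so Gamma^(alpha) = -((1+alpha)/2)*T.
alpha = -1, -(1+alpha)/2 = 0.0.
Gamma = 0.0 * 11.840896 = 0.0000

0.0000


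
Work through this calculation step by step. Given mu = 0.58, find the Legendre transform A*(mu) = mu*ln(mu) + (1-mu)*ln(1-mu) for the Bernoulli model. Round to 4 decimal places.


Legendre transform for Bernoulli:
A*(mu) = mu*log(mu) + (1-mu)*log(1-mu).
mu = 0.58, 1-mu = 0.42.
mu*log(mu) = 0.58*log(0.58) = -0.315942.
(1-mu)*log(1-mu) = 0.42*log(0.42) = -0.36435.
A* = -0.315942 + -0.36435 = -0.6803

-0.6803


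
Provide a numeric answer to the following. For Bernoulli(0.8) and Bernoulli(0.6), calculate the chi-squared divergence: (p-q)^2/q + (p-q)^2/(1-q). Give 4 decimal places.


Chi-squared divergence between Bernoulli distributions:
chi^2 = (p-q)^2/q + (p-q)^2/(1-q).
p = 0.8, q = 0.6, p-q = 0.2.
(p-q)^2 = 0.04.
term1 = 0.04/0.6 = 0.066667.
term2 = 0.04/0.4 = 0.1.
chi^2 = 0.066667 + 0.1 = 0.1667

0.1667


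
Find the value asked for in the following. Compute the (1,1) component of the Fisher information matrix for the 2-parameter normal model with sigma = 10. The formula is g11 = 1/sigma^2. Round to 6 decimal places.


For the 2-parameter normal family, the Fisher metric has:
  g11 = 1/sigma^2, g22 = 2/sigma^2.
sigma = 10, sigma^2 = 100.
g11 = 0.010000

0.010000


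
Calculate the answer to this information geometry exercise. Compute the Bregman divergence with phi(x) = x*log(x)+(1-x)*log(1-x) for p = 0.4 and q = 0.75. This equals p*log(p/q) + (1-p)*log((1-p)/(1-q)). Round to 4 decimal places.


Bregman divergence with negative entropy generator:
D = p*log(p/q) + (1-p)*log((1-p)/(1-q)).
p = 0.4, q = 0.75.
p*log(p/q) = 0.4*log(0.4/0.75) = -0.251443.
(1-p)*log((1-p)/(1-q)) = 0.6*log(0.6/0.25) = 0.525281.
D = -0.251443 + 0.525281 = 0.2738

0.2738
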